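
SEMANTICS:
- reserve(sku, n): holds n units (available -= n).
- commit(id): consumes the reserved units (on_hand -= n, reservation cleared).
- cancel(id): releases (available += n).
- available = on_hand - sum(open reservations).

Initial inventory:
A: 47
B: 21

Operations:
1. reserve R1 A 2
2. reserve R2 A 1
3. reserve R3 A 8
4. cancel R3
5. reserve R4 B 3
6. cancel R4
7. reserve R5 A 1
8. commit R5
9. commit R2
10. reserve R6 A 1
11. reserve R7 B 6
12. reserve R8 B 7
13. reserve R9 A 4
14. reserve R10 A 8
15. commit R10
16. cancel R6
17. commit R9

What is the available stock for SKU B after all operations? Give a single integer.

Step 1: reserve R1 A 2 -> on_hand[A=47 B=21] avail[A=45 B=21] open={R1}
Step 2: reserve R2 A 1 -> on_hand[A=47 B=21] avail[A=44 B=21] open={R1,R2}
Step 3: reserve R3 A 8 -> on_hand[A=47 B=21] avail[A=36 B=21] open={R1,R2,R3}
Step 4: cancel R3 -> on_hand[A=47 B=21] avail[A=44 B=21] open={R1,R2}
Step 5: reserve R4 B 3 -> on_hand[A=47 B=21] avail[A=44 B=18] open={R1,R2,R4}
Step 6: cancel R4 -> on_hand[A=47 B=21] avail[A=44 B=21] open={R1,R2}
Step 7: reserve R5 A 1 -> on_hand[A=47 B=21] avail[A=43 B=21] open={R1,R2,R5}
Step 8: commit R5 -> on_hand[A=46 B=21] avail[A=43 B=21] open={R1,R2}
Step 9: commit R2 -> on_hand[A=45 B=21] avail[A=43 B=21] open={R1}
Step 10: reserve R6 A 1 -> on_hand[A=45 B=21] avail[A=42 B=21] open={R1,R6}
Step 11: reserve R7 B 6 -> on_hand[A=45 B=21] avail[A=42 B=15] open={R1,R6,R7}
Step 12: reserve R8 B 7 -> on_hand[A=45 B=21] avail[A=42 B=8] open={R1,R6,R7,R8}
Step 13: reserve R9 A 4 -> on_hand[A=45 B=21] avail[A=38 B=8] open={R1,R6,R7,R8,R9}
Step 14: reserve R10 A 8 -> on_hand[A=45 B=21] avail[A=30 B=8] open={R1,R10,R6,R7,R8,R9}
Step 15: commit R10 -> on_hand[A=37 B=21] avail[A=30 B=8] open={R1,R6,R7,R8,R9}
Step 16: cancel R6 -> on_hand[A=37 B=21] avail[A=31 B=8] open={R1,R7,R8,R9}
Step 17: commit R9 -> on_hand[A=33 B=21] avail[A=31 B=8] open={R1,R7,R8}
Final available[B] = 8

Answer: 8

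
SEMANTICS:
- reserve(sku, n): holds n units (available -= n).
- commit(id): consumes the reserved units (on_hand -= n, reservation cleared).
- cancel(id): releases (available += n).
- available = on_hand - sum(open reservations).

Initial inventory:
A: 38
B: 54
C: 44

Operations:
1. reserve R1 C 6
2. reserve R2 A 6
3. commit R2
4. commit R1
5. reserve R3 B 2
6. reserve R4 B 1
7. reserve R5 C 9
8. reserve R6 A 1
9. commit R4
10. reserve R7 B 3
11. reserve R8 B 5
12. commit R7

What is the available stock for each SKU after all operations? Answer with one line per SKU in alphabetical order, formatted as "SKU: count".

Step 1: reserve R1 C 6 -> on_hand[A=38 B=54 C=44] avail[A=38 B=54 C=38] open={R1}
Step 2: reserve R2 A 6 -> on_hand[A=38 B=54 C=44] avail[A=32 B=54 C=38] open={R1,R2}
Step 3: commit R2 -> on_hand[A=32 B=54 C=44] avail[A=32 B=54 C=38] open={R1}
Step 4: commit R1 -> on_hand[A=32 B=54 C=38] avail[A=32 B=54 C=38] open={}
Step 5: reserve R3 B 2 -> on_hand[A=32 B=54 C=38] avail[A=32 B=52 C=38] open={R3}
Step 6: reserve R4 B 1 -> on_hand[A=32 B=54 C=38] avail[A=32 B=51 C=38] open={R3,R4}
Step 7: reserve R5 C 9 -> on_hand[A=32 B=54 C=38] avail[A=32 B=51 C=29] open={R3,R4,R5}
Step 8: reserve R6 A 1 -> on_hand[A=32 B=54 C=38] avail[A=31 B=51 C=29] open={R3,R4,R5,R6}
Step 9: commit R4 -> on_hand[A=32 B=53 C=38] avail[A=31 B=51 C=29] open={R3,R5,R6}
Step 10: reserve R7 B 3 -> on_hand[A=32 B=53 C=38] avail[A=31 B=48 C=29] open={R3,R5,R6,R7}
Step 11: reserve R8 B 5 -> on_hand[A=32 B=53 C=38] avail[A=31 B=43 C=29] open={R3,R5,R6,R7,R8}
Step 12: commit R7 -> on_hand[A=32 B=50 C=38] avail[A=31 B=43 C=29] open={R3,R5,R6,R8}

Answer: A: 31
B: 43
C: 29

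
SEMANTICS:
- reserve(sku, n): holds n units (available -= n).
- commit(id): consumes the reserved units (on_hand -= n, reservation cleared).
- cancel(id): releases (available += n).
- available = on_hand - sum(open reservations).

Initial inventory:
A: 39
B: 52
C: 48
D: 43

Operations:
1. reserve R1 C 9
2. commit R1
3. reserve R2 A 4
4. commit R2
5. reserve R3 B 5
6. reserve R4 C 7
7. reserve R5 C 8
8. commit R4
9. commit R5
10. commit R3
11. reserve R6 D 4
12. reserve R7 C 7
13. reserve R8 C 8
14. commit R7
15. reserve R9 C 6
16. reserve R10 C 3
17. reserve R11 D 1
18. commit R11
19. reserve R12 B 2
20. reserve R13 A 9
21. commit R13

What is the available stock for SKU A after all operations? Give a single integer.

Step 1: reserve R1 C 9 -> on_hand[A=39 B=52 C=48 D=43] avail[A=39 B=52 C=39 D=43] open={R1}
Step 2: commit R1 -> on_hand[A=39 B=52 C=39 D=43] avail[A=39 B=52 C=39 D=43] open={}
Step 3: reserve R2 A 4 -> on_hand[A=39 B=52 C=39 D=43] avail[A=35 B=52 C=39 D=43] open={R2}
Step 4: commit R2 -> on_hand[A=35 B=52 C=39 D=43] avail[A=35 B=52 C=39 D=43] open={}
Step 5: reserve R3 B 5 -> on_hand[A=35 B=52 C=39 D=43] avail[A=35 B=47 C=39 D=43] open={R3}
Step 6: reserve R4 C 7 -> on_hand[A=35 B=52 C=39 D=43] avail[A=35 B=47 C=32 D=43] open={R3,R4}
Step 7: reserve R5 C 8 -> on_hand[A=35 B=52 C=39 D=43] avail[A=35 B=47 C=24 D=43] open={R3,R4,R5}
Step 8: commit R4 -> on_hand[A=35 B=52 C=32 D=43] avail[A=35 B=47 C=24 D=43] open={R3,R5}
Step 9: commit R5 -> on_hand[A=35 B=52 C=24 D=43] avail[A=35 B=47 C=24 D=43] open={R3}
Step 10: commit R3 -> on_hand[A=35 B=47 C=24 D=43] avail[A=35 B=47 C=24 D=43] open={}
Step 11: reserve R6 D 4 -> on_hand[A=35 B=47 C=24 D=43] avail[A=35 B=47 C=24 D=39] open={R6}
Step 12: reserve R7 C 7 -> on_hand[A=35 B=47 C=24 D=43] avail[A=35 B=47 C=17 D=39] open={R6,R7}
Step 13: reserve R8 C 8 -> on_hand[A=35 B=47 C=24 D=43] avail[A=35 B=47 C=9 D=39] open={R6,R7,R8}
Step 14: commit R7 -> on_hand[A=35 B=47 C=17 D=43] avail[A=35 B=47 C=9 D=39] open={R6,R8}
Step 15: reserve R9 C 6 -> on_hand[A=35 B=47 C=17 D=43] avail[A=35 B=47 C=3 D=39] open={R6,R8,R9}
Step 16: reserve R10 C 3 -> on_hand[A=35 B=47 C=17 D=43] avail[A=35 B=47 C=0 D=39] open={R10,R6,R8,R9}
Step 17: reserve R11 D 1 -> on_hand[A=35 B=47 C=17 D=43] avail[A=35 B=47 C=0 D=38] open={R10,R11,R6,R8,R9}
Step 18: commit R11 -> on_hand[A=35 B=47 C=17 D=42] avail[A=35 B=47 C=0 D=38] open={R10,R6,R8,R9}
Step 19: reserve R12 B 2 -> on_hand[A=35 B=47 C=17 D=42] avail[A=35 B=45 C=0 D=38] open={R10,R12,R6,R8,R9}
Step 20: reserve R13 A 9 -> on_hand[A=35 B=47 C=17 D=42] avail[A=26 B=45 C=0 D=38] open={R10,R12,R13,R6,R8,R9}
Step 21: commit R13 -> on_hand[A=26 B=47 C=17 D=42] avail[A=26 B=45 C=0 D=38] open={R10,R12,R6,R8,R9}
Final available[A] = 26

Answer: 26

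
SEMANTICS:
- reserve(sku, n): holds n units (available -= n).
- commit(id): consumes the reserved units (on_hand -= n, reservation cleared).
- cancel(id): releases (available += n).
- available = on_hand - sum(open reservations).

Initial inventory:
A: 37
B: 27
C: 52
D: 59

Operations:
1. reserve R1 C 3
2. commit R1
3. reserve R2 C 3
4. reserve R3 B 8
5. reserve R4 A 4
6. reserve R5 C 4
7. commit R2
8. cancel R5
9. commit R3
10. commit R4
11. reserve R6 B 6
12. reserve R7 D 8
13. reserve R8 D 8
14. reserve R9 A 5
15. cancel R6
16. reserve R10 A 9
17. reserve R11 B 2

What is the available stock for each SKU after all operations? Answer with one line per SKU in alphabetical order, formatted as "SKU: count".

Step 1: reserve R1 C 3 -> on_hand[A=37 B=27 C=52 D=59] avail[A=37 B=27 C=49 D=59] open={R1}
Step 2: commit R1 -> on_hand[A=37 B=27 C=49 D=59] avail[A=37 B=27 C=49 D=59] open={}
Step 3: reserve R2 C 3 -> on_hand[A=37 B=27 C=49 D=59] avail[A=37 B=27 C=46 D=59] open={R2}
Step 4: reserve R3 B 8 -> on_hand[A=37 B=27 C=49 D=59] avail[A=37 B=19 C=46 D=59] open={R2,R3}
Step 5: reserve R4 A 4 -> on_hand[A=37 B=27 C=49 D=59] avail[A=33 B=19 C=46 D=59] open={R2,R3,R4}
Step 6: reserve R5 C 4 -> on_hand[A=37 B=27 C=49 D=59] avail[A=33 B=19 C=42 D=59] open={R2,R3,R4,R5}
Step 7: commit R2 -> on_hand[A=37 B=27 C=46 D=59] avail[A=33 B=19 C=42 D=59] open={R3,R4,R5}
Step 8: cancel R5 -> on_hand[A=37 B=27 C=46 D=59] avail[A=33 B=19 C=46 D=59] open={R3,R4}
Step 9: commit R3 -> on_hand[A=37 B=19 C=46 D=59] avail[A=33 B=19 C=46 D=59] open={R4}
Step 10: commit R4 -> on_hand[A=33 B=19 C=46 D=59] avail[A=33 B=19 C=46 D=59] open={}
Step 11: reserve R6 B 6 -> on_hand[A=33 B=19 C=46 D=59] avail[A=33 B=13 C=46 D=59] open={R6}
Step 12: reserve R7 D 8 -> on_hand[A=33 B=19 C=46 D=59] avail[A=33 B=13 C=46 D=51] open={R6,R7}
Step 13: reserve R8 D 8 -> on_hand[A=33 B=19 C=46 D=59] avail[A=33 B=13 C=46 D=43] open={R6,R7,R8}
Step 14: reserve R9 A 5 -> on_hand[A=33 B=19 C=46 D=59] avail[A=28 B=13 C=46 D=43] open={R6,R7,R8,R9}
Step 15: cancel R6 -> on_hand[A=33 B=19 C=46 D=59] avail[A=28 B=19 C=46 D=43] open={R7,R8,R9}
Step 16: reserve R10 A 9 -> on_hand[A=33 B=19 C=46 D=59] avail[A=19 B=19 C=46 D=43] open={R10,R7,R8,R9}
Step 17: reserve R11 B 2 -> on_hand[A=33 B=19 C=46 D=59] avail[A=19 B=17 C=46 D=43] open={R10,R11,R7,R8,R9}

Answer: A: 19
B: 17
C: 46
D: 43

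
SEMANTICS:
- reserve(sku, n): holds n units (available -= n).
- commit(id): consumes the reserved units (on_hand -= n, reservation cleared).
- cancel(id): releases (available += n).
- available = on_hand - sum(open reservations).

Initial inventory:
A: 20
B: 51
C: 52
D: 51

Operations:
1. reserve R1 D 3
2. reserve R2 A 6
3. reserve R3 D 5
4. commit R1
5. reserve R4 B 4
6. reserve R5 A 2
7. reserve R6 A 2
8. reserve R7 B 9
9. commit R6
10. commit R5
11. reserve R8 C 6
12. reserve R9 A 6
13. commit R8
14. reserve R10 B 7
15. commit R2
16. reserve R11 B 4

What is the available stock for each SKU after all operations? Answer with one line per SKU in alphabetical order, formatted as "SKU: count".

Answer: A: 4
B: 27
C: 46
D: 43

Derivation:
Step 1: reserve R1 D 3 -> on_hand[A=20 B=51 C=52 D=51] avail[A=20 B=51 C=52 D=48] open={R1}
Step 2: reserve R2 A 6 -> on_hand[A=20 B=51 C=52 D=51] avail[A=14 B=51 C=52 D=48] open={R1,R2}
Step 3: reserve R3 D 5 -> on_hand[A=20 B=51 C=52 D=51] avail[A=14 B=51 C=52 D=43] open={R1,R2,R3}
Step 4: commit R1 -> on_hand[A=20 B=51 C=52 D=48] avail[A=14 B=51 C=52 D=43] open={R2,R3}
Step 5: reserve R4 B 4 -> on_hand[A=20 B=51 C=52 D=48] avail[A=14 B=47 C=52 D=43] open={R2,R3,R4}
Step 6: reserve R5 A 2 -> on_hand[A=20 B=51 C=52 D=48] avail[A=12 B=47 C=52 D=43] open={R2,R3,R4,R5}
Step 7: reserve R6 A 2 -> on_hand[A=20 B=51 C=52 D=48] avail[A=10 B=47 C=52 D=43] open={R2,R3,R4,R5,R6}
Step 8: reserve R7 B 9 -> on_hand[A=20 B=51 C=52 D=48] avail[A=10 B=38 C=52 D=43] open={R2,R3,R4,R5,R6,R7}
Step 9: commit R6 -> on_hand[A=18 B=51 C=52 D=48] avail[A=10 B=38 C=52 D=43] open={R2,R3,R4,R5,R7}
Step 10: commit R5 -> on_hand[A=16 B=51 C=52 D=48] avail[A=10 B=38 C=52 D=43] open={R2,R3,R4,R7}
Step 11: reserve R8 C 6 -> on_hand[A=16 B=51 C=52 D=48] avail[A=10 B=38 C=46 D=43] open={R2,R3,R4,R7,R8}
Step 12: reserve R9 A 6 -> on_hand[A=16 B=51 C=52 D=48] avail[A=4 B=38 C=46 D=43] open={R2,R3,R4,R7,R8,R9}
Step 13: commit R8 -> on_hand[A=16 B=51 C=46 D=48] avail[A=4 B=38 C=46 D=43] open={R2,R3,R4,R7,R9}
Step 14: reserve R10 B 7 -> on_hand[A=16 B=51 C=46 D=48] avail[A=4 B=31 C=46 D=43] open={R10,R2,R3,R4,R7,R9}
Step 15: commit R2 -> on_hand[A=10 B=51 C=46 D=48] avail[A=4 B=31 C=46 D=43] open={R10,R3,R4,R7,R9}
Step 16: reserve R11 B 4 -> on_hand[A=10 B=51 C=46 D=48] avail[A=4 B=27 C=46 D=43] open={R10,R11,R3,R4,R7,R9}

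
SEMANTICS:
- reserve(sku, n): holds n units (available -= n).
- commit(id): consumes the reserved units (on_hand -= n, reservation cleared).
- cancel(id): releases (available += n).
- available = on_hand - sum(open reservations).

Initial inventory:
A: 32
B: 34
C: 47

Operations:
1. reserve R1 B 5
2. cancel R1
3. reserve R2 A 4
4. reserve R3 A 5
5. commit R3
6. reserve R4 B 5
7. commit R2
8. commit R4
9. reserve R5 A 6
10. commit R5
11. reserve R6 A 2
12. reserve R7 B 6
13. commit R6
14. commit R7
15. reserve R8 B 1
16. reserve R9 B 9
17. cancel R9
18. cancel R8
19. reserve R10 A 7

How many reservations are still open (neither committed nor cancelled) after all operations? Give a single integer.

Step 1: reserve R1 B 5 -> on_hand[A=32 B=34 C=47] avail[A=32 B=29 C=47] open={R1}
Step 2: cancel R1 -> on_hand[A=32 B=34 C=47] avail[A=32 B=34 C=47] open={}
Step 3: reserve R2 A 4 -> on_hand[A=32 B=34 C=47] avail[A=28 B=34 C=47] open={R2}
Step 4: reserve R3 A 5 -> on_hand[A=32 B=34 C=47] avail[A=23 B=34 C=47] open={R2,R3}
Step 5: commit R3 -> on_hand[A=27 B=34 C=47] avail[A=23 B=34 C=47] open={R2}
Step 6: reserve R4 B 5 -> on_hand[A=27 B=34 C=47] avail[A=23 B=29 C=47] open={R2,R4}
Step 7: commit R2 -> on_hand[A=23 B=34 C=47] avail[A=23 B=29 C=47] open={R4}
Step 8: commit R4 -> on_hand[A=23 B=29 C=47] avail[A=23 B=29 C=47] open={}
Step 9: reserve R5 A 6 -> on_hand[A=23 B=29 C=47] avail[A=17 B=29 C=47] open={R5}
Step 10: commit R5 -> on_hand[A=17 B=29 C=47] avail[A=17 B=29 C=47] open={}
Step 11: reserve R6 A 2 -> on_hand[A=17 B=29 C=47] avail[A=15 B=29 C=47] open={R6}
Step 12: reserve R7 B 6 -> on_hand[A=17 B=29 C=47] avail[A=15 B=23 C=47] open={R6,R7}
Step 13: commit R6 -> on_hand[A=15 B=29 C=47] avail[A=15 B=23 C=47] open={R7}
Step 14: commit R7 -> on_hand[A=15 B=23 C=47] avail[A=15 B=23 C=47] open={}
Step 15: reserve R8 B 1 -> on_hand[A=15 B=23 C=47] avail[A=15 B=22 C=47] open={R8}
Step 16: reserve R9 B 9 -> on_hand[A=15 B=23 C=47] avail[A=15 B=13 C=47] open={R8,R9}
Step 17: cancel R9 -> on_hand[A=15 B=23 C=47] avail[A=15 B=22 C=47] open={R8}
Step 18: cancel R8 -> on_hand[A=15 B=23 C=47] avail[A=15 B=23 C=47] open={}
Step 19: reserve R10 A 7 -> on_hand[A=15 B=23 C=47] avail[A=8 B=23 C=47] open={R10}
Open reservations: ['R10'] -> 1

Answer: 1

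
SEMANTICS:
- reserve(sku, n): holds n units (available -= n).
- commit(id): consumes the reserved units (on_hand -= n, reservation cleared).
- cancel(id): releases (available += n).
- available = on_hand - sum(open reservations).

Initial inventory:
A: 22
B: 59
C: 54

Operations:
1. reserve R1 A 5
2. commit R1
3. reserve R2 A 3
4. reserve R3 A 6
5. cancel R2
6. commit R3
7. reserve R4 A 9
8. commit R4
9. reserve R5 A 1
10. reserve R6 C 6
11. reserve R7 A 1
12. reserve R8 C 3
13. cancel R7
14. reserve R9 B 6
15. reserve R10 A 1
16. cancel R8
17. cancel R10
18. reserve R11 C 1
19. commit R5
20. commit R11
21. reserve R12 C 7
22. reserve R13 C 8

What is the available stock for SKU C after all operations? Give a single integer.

Answer: 32

Derivation:
Step 1: reserve R1 A 5 -> on_hand[A=22 B=59 C=54] avail[A=17 B=59 C=54] open={R1}
Step 2: commit R1 -> on_hand[A=17 B=59 C=54] avail[A=17 B=59 C=54] open={}
Step 3: reserve R2 A 3 -> on_hand[A=17 B=59 C=54] avail[A=14 B=59 C=54] open={R2}
Step 4: reserve R3 A 6 -> on_hand[A=17 B=59 C=54] avail[A=8 B=59 C=54] open={R2,R3}
Step 5: cancel R2 -> on_hand[A=17 B=59 C=54] avail[A=11 B=59 C=54] open={R3}
Step 6: commit R3 -> on_hand[A=11 B=59 C=54] avail[A=11 B=59 C=54] open={}
Step 7: reserve R4 A 9 -> on_hand[A=11 B=59 C=54] avail[A=2 B=59 C=54] open={R4}
Step 8: commit R4 -> on_hand[A=2 B=59 C=54] avail[A=2 B=59 C=54] open={}
Step 9: reserve R5 A 1 -> on_hand[A=2 B=59 C=54] avail[A=1 B=59 C=54] open={R5}
Step 10: reserve R6 C 6 -> on_hand[A=2 B=59 C=54] avail[A=1 B=59 C=48] open={R5,R6}
Step 11: reserve R7 A 1 -> on_hand[A=2 B=59 C=54] avail[A=0 B=59 C=48] open={R5,R6,R7}
Step 12: reserve R8 C 3 -> on_hand[A=2 B=59 C=54] avail[A=0 B=59 C=45] open={R5,R6,R7,R8}
Step 13: cancel R7 -> on_hand[A=2 B=59 C=54] avail[A=1 B=59 C=45] open={R5,R6,R8}
Step 14: reserve R9 B 6 -> on_hand[A=2 B=59 C=54] avail[A=1 B=53 C=45] open={R5,R6,R8,R9}
Step 15: reserve R10 A 1 -> on_hand[A=2 B=59 C=54] avail[A=0 B=53 C=45] open={R10,R5,R6,R8,R9}
Step 16: cancel R8 -> on_hand[A=2 B=59 C=54] avail[A=0 B=53 C=48] open={R10,R5,R6,R9}
Step 17: cancel R10 -> on_hand[A=2 B=59 C=54] avail[A=1 B=53 C=48] open={R5,R6,R9}
Step 18: reserve R11 C 1 -> on_hand[A=2 B=59 C=54] avail[A=1 B=53 C=47] open={R11,R5,R6,R9}
Step 19: commit R5 -> on_hand[A=1 B=59 C=54] avail[A=1 B=53 C=47] open={R11,R6,R9}
Step 20: commit R11 -> on_hand[A=1 B=59 C=53] avail[A=1 B=53 C=47] open={R6,R9}
Step 21: reserve R12 C 7 -> on_hand[A=1 B=59 C=53] avail[A=1 B=53 C=40] open={R12,R6,R9}
Step 22: reserve R13 C 8 -> on_hand[A=1 B=59 C=53] avail[A=1 B=53 C=32] open={R12,R13,R6,R9}
Final available[C] = 32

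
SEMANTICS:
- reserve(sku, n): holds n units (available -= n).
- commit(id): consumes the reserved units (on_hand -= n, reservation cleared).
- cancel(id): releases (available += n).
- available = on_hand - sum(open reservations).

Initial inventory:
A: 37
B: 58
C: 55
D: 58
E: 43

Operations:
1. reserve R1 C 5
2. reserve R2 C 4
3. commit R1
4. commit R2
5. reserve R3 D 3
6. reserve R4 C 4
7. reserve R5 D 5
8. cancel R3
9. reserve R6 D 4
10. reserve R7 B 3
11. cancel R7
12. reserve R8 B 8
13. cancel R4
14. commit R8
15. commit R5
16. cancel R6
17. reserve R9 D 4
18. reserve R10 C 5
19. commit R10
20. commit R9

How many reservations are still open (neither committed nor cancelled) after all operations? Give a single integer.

Step 1: reserve R1 C 5 -> on_hand[A=37 B=58 C=55 D=58 E=43] avail[A=37 B=58 C=50 D=58 E=43] open={R1}
Step 2: reserve R2 C 4 -> on_hand[A=37 B=58 C=55 D=58 E=43] avail[A=37 B=58 C=46 D=58 E=43] open={R1,R2}
Step 3: commit R1 -> on_hand[A=37 B=58 C=50 D=58 E=43] avail[A=37 B=58 C=46 D=58 E=43] open={R2}
Step 4: commit R2 -> on_hand[A=37 B=58 C=46 D=58 E=43] avail[A=37 B=58 C=46 D=58 E=43] open={}
Step 5: reserve R3 D 3 -> on_hand[A=37 B=58 C=46 D=58 E=43] avail[A=37 B=58 C=46 D=55 E=43] open={R3}
Step 6: reserve R4 C 4 -> on_hand[A=37 B=58 C=46 D=58 E=43] avail[A=37 B=58 C=42 D=55 E=43] open={R3,R4}
Step 7: reserve R5 D 5 -> on_hand[A=37 B=58 C=46 D=58 E=43] avail[A=37 B=58 C=42 D=50 E=43] open={R3,R4,R5}
Step 8: cancel R3 -> on_hand[A=37 B=58 C=46 D=58 E=43] avail[A=37 B=58 C=42 D=53 E=43] open={R4,R5}
Step 9: reserve R6 D 4 -> on_hand[A=37 B=58 C=46 D=58 E=43] avail[A=37 B=58 C=42 D=49 E=43] open={R4,R5,R6}
Step 10: reserve R7 B 3 -> on_hand[A=37 B=58 C=46 D=58 E=43] avail[A=37 B=55 C=42 D=49 E=43] open={R4,R5,R6,R7}
Step 11: cancel R7 -> on_hand[A=37 B=58 C=46 D=58 E=43] avail[A=37 B=58 C=42 D=49 E=43] open={R4,R5,R6}
Step 12: reserve R8 B 8 -> on_hand[A=37 B=58 C=46 D=58 E=43] avail[A=37 B=50 C=42 D=49 E=43] open={R4,R5,R6,R8}
Step 13: cancel R4 -> on_hand[A=37 B=58 C=46 D=58 E=43] avail[A=37 B=50 C=46 D=49 E=43] open={R5,R6,R8}
Step 14: commit R8 -> on_hand[A=37 B=50 C=46 D=58 E=43] avail[A=37 B=50 C=46 D=49 E=43] open={R5,R6}
Step 15: commit R5 -> on_hand[A=37 B=50 C=46 D=53 E=43] avail[A=37 B=50 C=46 D=49 E=43] open={R6}
Step 16: cancel R6 -> on_hand[A=37 B=50 C=46 D=53 E=43] avail[A=37 B=50 C=46 D=53 E=43] open={}
Step 17: reserve R9 D 4 -> on_hand[A=37 B=50 C=46 D=53 E=43] avail[A=37 B=50 C=46 D=49 E=43] open={R9}
Step 18: reserve R10 C 5 -> on_hand[A=37 B=50 C=46 D=53 E=43] avail[A=37 B=50 C=41 D=49 E=43] open={R10,R9}
Step 19: commit R10 -> on_hand[A=37 B=50 C=41 D=53 E=43] avail[A=37 B=50 C=41 D=49 E=43] open={R9}
Step 20: commit R9 -> on_hand[A=37 B=50 C=41 D=49 E=43] avail[A=37 B=50 C=41 D=49 E=43] open={}
Open reservations: [] -> 0

Answer: 0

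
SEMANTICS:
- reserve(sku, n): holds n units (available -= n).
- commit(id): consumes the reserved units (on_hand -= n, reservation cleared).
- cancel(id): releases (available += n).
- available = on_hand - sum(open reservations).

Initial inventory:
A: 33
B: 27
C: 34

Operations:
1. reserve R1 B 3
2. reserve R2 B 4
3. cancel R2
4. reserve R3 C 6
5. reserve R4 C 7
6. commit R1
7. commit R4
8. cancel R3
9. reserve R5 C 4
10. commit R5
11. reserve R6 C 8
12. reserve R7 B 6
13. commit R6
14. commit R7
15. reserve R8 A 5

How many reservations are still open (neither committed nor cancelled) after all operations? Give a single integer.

Step 1: reserve R1 B 3 -> on_hand[A=33 B=27 C=34] avail[A=33 B=24 C=34] open={R1}
Step 2: reserve R2 B 4 -> on_hand[A=33 B=27 C=34] avail[A=33 B=20 C=34] open={R1,R2}
Step 3: cancel R2 -> on_hand[A=33 B=27 C=34] avail[A=33 B=24 C=34] open={R1}
Step 4: reserve R3 C 6 -> on_hand[A=33 B=27 C=34] avail[A=33 B=24 C=28] open={R1,R3}
Step 5: reserve R4 C 7 -> on_hand[A=33 B=27 C=34] avail[A=33 B=24 C=21] open={R1,R3,R4}
Step 6: commit R1 -> on_hand[A=33 B=24 C=34] avail[A=33 B=24 C=21] open={R3,R4}
Step 7: commit R4 -> on_hand[A=33 B=24 C=27] avail[A=33 B=24 C=21] open={R3}
Step 8: cancel R3 -> on_hand[A=33 B=24 C=27] avail[A=33 B=24 C=27] open={}
Step 9: reserve R5 C 4 -> on_hand[A=33 B=24 C=27] avail[A=33 B=24 C=23] open={R5}
Step 10: commit R5 -> on_hand[A=33 B=24 C=23] avail[A=33 B=24 C=23] open={}
Step 11: reserve R6 C 8 -> on_hand[A=33 B=24 C=23] avail[A=33 B=24 C=15] open={R6}
Step 12: reserve R7 B 6 -> on_hand[A=33 B=24 C=23] avail[A=33 B=18 C=15] open={R6,R7}
Step 13: commit R6 -> on_hand[A=33 B=24 C=15] avail[A=33 B=18 C=15] open={R7}
Step 14: commit R7 -> on_hand[A=33 B=18 C=15] avail[A=33 B=18 C=15] open={}
Step 15: reserve R8 A 5 -> on_hand[A=33 B=18 C=15] avail[A=28 B=18 C=15] open={R8}
Open reservations: ['R8'] -> 1

Answer: 1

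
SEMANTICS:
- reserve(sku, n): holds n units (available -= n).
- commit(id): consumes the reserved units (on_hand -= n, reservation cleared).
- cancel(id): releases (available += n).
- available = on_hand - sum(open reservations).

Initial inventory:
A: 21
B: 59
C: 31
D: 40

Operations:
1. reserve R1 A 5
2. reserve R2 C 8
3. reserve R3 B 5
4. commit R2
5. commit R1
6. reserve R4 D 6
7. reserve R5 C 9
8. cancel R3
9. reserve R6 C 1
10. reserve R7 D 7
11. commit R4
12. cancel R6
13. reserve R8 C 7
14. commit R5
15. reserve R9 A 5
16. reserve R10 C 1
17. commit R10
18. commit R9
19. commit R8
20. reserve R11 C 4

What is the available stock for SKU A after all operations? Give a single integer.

Answer: 11

Derivation:
Step 1: reserve R1 A 5 -> on_hand[A=21 B=59 C=31 D=40] avail[A=16 B=59 C=31 D=40] open={R1}
Step 2: reserve R2 C 8 -> on_hand[A=21 B=59 C=31 D=40] avail[A=16 B=59 C=23 D=40] open={R1,R2}
Step 3: reserve R3 B 5 -> on_hand[A=21 B=59 C=31 D=40] avail[A=16 B=54 C=23 D=40] open={R1,R2,R3}
Step 4: commit R2 -> on_hand[A=21 B=59 C=23 D=40] avail[A=16 B=54 C=23 D=40] open={R1,R3}
Step 5: commit R1 -> on_hand[A=16 B=59 C=23 D=40] avail[A=16 B=54 C=23 D=40] open={R3}
Step 6: reserve R4 D 6 -> on_hand[A=16 B=59 C=23 D=40] avail[A=16 B=54 C=23 D=34] open={R3,R4}
Step 7: reserve R5 C 9 -> on_hand[A=16 B=59 C=23 D=40] avail[A=16 B=54 C=14 D=34] open={R3,R4,R5}
Step 8: cancel R3 -> on_hand[A=16 B=59 C=23 D=40] avail[A=16 B=59 C=14 D=34] open={R4,R5}
Step 9: reserve R6 C 1 -> on_hand[A=16 B=59 C=23 D=40] avail[A=16 B=59 C=13 D=34] open={R4,R5,R6}
Step 10: reserve R7 D 7 -> on_hand[A=16 B=59 C=23 D=40] avail[A=16 B=59 C=13 D=27] open={R4,R5,R6,R7}
Step 11: commit R4 -> on_hand[A=16 B=59 C=23 D=34] avail[A=16 B=59 C=13 D=27] open={R5,R6,R7}
Step 12: cancel R6 -> on_hand[A=16 B=59 C=23 D=34] avail[A=16 B=59 C=14 D=27] open={R5,R7}
Step 13: reserve R8 C 7 -> on_hand[A=16 B=59 C=23 D=34] avail[A=16 B=59 C=7 D=27] open={R5,R7,R8}
Step 14: commit R5 -> on_hand[A=16 B=59 C=14 D=34] avail[A=16 B=59 C=7 D=27] open={R7,R8}
Step 15: reserve R9 A 5 -> on_hand[A=16 B=59 C=14 D=34] avail[A=11 B=59 C=7 D=27] open={R7,R8,R9}
Step 16: reserve R10 C 1 -> on_hand[A=16 B=59 C=14 D=34] avail[A=11 B=59 C=6 D=27] open={R10,R7,R8,R9}
Step 17: commit R10 -> on_hand[A=16 B=59 C=13 D=34] avail[A=11 B=59 C=6 D=27] open={R7,R8,R9}
Step 18: commit R9 -> on_hand[A=11 B=59 C=13 D=34] avail[A=11 B=59 C=6 D=27] open={R7,R8}
Step 19: commit R8 -> on_hand[A=11 B=59 C=6 D=34] avail[A=11 B=59 C=6 D=27] open={R7}
Step 20: reserve R11 C 4 -> on_hand[A=11 B=59 C=6 D=34] avail[A=11 B=59 C=2 D=27] open={R11,R7}
Final available[A] = 11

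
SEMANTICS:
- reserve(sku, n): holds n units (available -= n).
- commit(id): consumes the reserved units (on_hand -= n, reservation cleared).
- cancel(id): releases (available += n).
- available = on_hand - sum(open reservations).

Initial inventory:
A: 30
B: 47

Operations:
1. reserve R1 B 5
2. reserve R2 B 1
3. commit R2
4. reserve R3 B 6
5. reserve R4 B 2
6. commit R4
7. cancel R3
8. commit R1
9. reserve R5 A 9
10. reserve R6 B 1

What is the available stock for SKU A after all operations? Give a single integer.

Step 1: reserve R1 B 5 -> on_hand[A=30 B=47] avail[A=30 B=42] open={R1}
Step 2: reserve R2 B 1 -> on_hand[A=30 B=47] avail[A=30 B=41] open={R1,R2}
Step 3: commit R2 -> on_hand[A=30 B=46] avail[A=30 B=41] open={R1}
Step 4: reserve R3 B 6 -> on_hand[A=30 B=46] avail[A=30 B=35] open={R1,R3}
Step 5: reserve R4 B 2 -> on_hand[A=30 B=46] avail[A=30 B=33] open={R1,R3,R4}
Step 6: commit R4 -> on_hand[A=30 B=44] avail[A=30 B=33] open={R1,R3}
Step 7: cancel R3 -> on_hand[A=30 B=44] avail[A=30 B=39] open={R1}
Step 8: commit R1 -> on_hand[A=30 B=39] avail[A=30 B=39] open={}
Step 9: reserve R5 A 9 -> on_hand[A=30 B=39] avail[A=21 B=39] open={R5}
Step 10: reserve R6 B 1 -> on_hand[A=30 B=39] avail[A=21 B=38] open={R5,R6}
Final available[A] = 21

Answer: 21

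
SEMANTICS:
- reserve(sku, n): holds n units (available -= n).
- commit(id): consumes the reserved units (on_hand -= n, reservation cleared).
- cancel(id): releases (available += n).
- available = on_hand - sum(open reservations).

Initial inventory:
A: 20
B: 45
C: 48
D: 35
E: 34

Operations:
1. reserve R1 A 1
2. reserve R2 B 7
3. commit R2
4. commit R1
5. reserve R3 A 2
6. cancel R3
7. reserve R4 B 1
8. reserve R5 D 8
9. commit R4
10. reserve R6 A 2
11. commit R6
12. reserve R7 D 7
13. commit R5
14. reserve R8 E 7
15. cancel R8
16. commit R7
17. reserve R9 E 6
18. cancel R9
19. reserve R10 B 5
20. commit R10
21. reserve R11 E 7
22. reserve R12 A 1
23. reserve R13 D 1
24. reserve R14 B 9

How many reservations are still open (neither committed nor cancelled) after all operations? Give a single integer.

Answer: 4

Derivation:
Step 1: reserve R1 A 1 -> on_hand[A=20 B=45 C=48 D=35 E=34] avail[A=19 B=45 C=48 D=35 E=34] open={R1}
Step 2: reserve R2 B 7 -> on_hand[A=20 B=45 C=48 D=35 E=34] avail[A=19 B=38 C=48 D=35 E=34] open={R1,R2}
Step 3: commit R2 -> on_hand[A=20 B=38 C=48 D=35 E=34] avail[A=19 B=38 C=48 D=35 E=34] open={R1}
Step 4: commit R1 -> on_hand[A=19 B=38 C=48 D=35 E=34] avail[A=19 B=38 C=48 D=35 E=34] open={}
Step 5: reserve R3 A 2 -> on_hand[A=19 B=38 C=48 D=35 E=34] avail[A=17 B=38 C=48 D=35 E=34] open={R3}
Step 6: cancel R3 -> on_hand[A=19 B=38 C=48 D=35 E=34] avail[A=19 B=38 C=48 D=35 E=34] open={}
Step 7: reserve R4 B 1 -> on_hand[A=19 B=38 C=48 D=35 E=34] avail[A=19 B=37 C=48 D=35 E=34] open={R4}
Step 8: reserve R5 D 8 -> on_hand[A=19 B=38 C=48 D=35 E=34] avail[A=19 B=37 C=48 D=27 E=34] open={R4,R5}
Step 9: commit R4 -> on_hand[A=19 B=37 C=48 D=35 E=34] avail[A=19 B=37 C=48 D=27 E=34] open={R5}
Step 10: reserve R6 A 2 -> on_hand[A=19 B=37 C=48 D=35 E=34] avail[A=17 B=37 C=48 D=27 E=34] open={R5,R6}
Step 11: commit R6 -> on_hand[A=17 B=37 C=48 D=35 E=34] avail[A=17 B=37 C=48 D=27 E=34] open={R5}
Step 12: reserve R7 D 7 -> on_hand[A=17 B=37 C=48 D=35 E=34] avail[A=17 B=37 C=48 D=20 E=34] open={R5,R7}
Step 13: commit R5 -> on_hand[A=17 B=37 C=48 D=27 E=34] avail[A=17 B=37 C=48 D=20 E=34] open={R7}
Step 14: reserve R8 E 7 -> on_hand[A=17 B=37 C=48 D=27 E=34] avail[A=17 B=37 C=48 D=20 E=27] open={R7,R8}
Step 15: cancel R8 -> on_hand[A=17 B=37 C=48 D=27 E=34] avail[A=17 B=37 C=48 D=20 E=34] open={R7}
Step 16: commit R7 -> on_hand[A=17 B=37 C=48 D=20 E=34] avail[A=17 B=37 C=48 D=20 E=34] open={}
Step 17: reserve R9 E 6 -> on_hand[A=17 B=37 C=48 D=20 E=34] avail[A=17 B=37 C=48 D=20 E=28] open={R9}
Step 18: cancel R9 -> on_hand[A=17 B=37 C=48 D=20 E=34] avail[A=17 B=37 C=48 D=20 E=34] open={}
Step 19: reserve R10 B 5 -> on_hand[A=17 B=37 C=48 D=20 E=34] avail[A=17 B=32 C=48 D=20 E=34] open={R10}
Step 20: commit R10 -> on_hand[A=17 B=32 C=48 D=20 E=34] avail[A=17 B=32 C=48 D=20 E=34] open={}
Step 21: reserve R11 E 7 -> on_hand[A=17 B=32 C=48 D=20 E=34] avail[A=17 B=32 C=48 D=20 E=27] open={R11}
Step 22: reserve R12 A 1 -> on_hand[A=17 B=32 C=48 D=20 E=34] avail[A=16 B=32 C=48 D=20 E=27] open={R11,R12}
Step 23: reserve R13 D 1 -> on_hand[A=17 B=32 C=48 D=20 E=34] avail[A=16 B=32 C=48 D=19 E=27] open={R11,R12,R13}
Step 24: reserve R14 B 9 -> on_hand[A=17 B=32 C=48 D=20 E=34] avail[A=16 B=23 C=48 D=19 E=27] open={R11,R12,R13,R14}
Open reservations: ['R11', 'R12', 'R13', 'R14'] -> 4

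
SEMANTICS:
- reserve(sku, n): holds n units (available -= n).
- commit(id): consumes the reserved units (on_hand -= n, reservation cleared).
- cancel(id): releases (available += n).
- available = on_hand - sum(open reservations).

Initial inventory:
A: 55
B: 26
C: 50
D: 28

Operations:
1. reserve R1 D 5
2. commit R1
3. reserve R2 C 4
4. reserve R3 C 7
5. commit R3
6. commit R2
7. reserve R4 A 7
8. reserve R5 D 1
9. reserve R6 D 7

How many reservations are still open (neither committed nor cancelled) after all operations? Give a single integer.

Step 1: reserve R1 D 5 -> on_hand[A=55 B=26 C=50 D=28] avail[A=55 B=26 C=50 D=23] open={R1}
Step 2: commit R1 -> on_hand[A=55 B=26 C=50 D=23] avail[A=55 B=26 C=50 D=23] open={}
Step 3: reserve R2 C 4 -> on_hand[A=55 B=26 C=50 D=23] avail[A=55 B=26 C=46 D=23] open={R2}
Step 4: reserve R3 C 7 -> on_hand[A=55 B=26 C=50 D=23] avail[A=55 B=26 C=39 D=23] open={R2,R3}
Step 5: commit R3 -> on_hand[A=55 B=26 C=43 D=23] avail[A=55 B=26 C=39 D=23] open={R2}
Step 6: commit R2 -> on_hand[A=55 B=26 C=39 D=23] avail[A=55 B=26 C=39 D=23] open={}
Step 7: reserve R4 A 7 -> on_hand[A=55 B=26 C=39 D=23] avail[A=48 B=26 C=39 D=23] open={R4}
Step 8: reserve R5 D 1 -> on_hand[A=55 B=26 C=39 D=23] avail[A=48 B=26 C=39 D=22] open={R4,R5}
Step 9: reserve R6 D 7 -> on_hand[A=55 B=26 C=39 D=23] avail[A=48 B=26 C=39 D=15] open={R4,R5,R6}
Open reservations: ['R4', 'R5', 'R6'] -> 3

Answer: 3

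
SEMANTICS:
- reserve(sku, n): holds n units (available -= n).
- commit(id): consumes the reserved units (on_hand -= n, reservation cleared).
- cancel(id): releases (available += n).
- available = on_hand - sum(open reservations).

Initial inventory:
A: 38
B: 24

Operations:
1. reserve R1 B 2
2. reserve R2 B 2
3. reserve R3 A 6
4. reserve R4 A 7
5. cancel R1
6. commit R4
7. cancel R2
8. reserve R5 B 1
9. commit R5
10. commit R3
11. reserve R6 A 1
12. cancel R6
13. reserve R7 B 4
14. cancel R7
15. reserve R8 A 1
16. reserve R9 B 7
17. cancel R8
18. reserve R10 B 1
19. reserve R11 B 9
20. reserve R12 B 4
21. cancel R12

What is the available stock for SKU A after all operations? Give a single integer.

Answer: 25

Derivation:
Step 1: reserve R1 B 2 -> on_hand[A=38 B=24] avail[A=38 B=22] open={R1}
Step 2: reserve R2 B 2 -> on_hand[A=38 B=24] avail[A=38 B=20] open={R1,R2}
Step 3: reserve R3 A 6 -> on_hand[A=38 B=24] avail[A=32 B=20] open={R1,R2,R3}
Step 4: reserve R4 A 7 -> on_hand[A=38 B=24] avail[A=25 B=20] open={R1,R2,R3,R4}
Step 5: cancel R1 -> on_hand[A=38 B=24] avail[A=25 B=22] open={R2,R3,R4}
Step 6: commit R4 -> on_hand[A=31 B=24] avail[A=25 B=22] open={R2,R3}
Step 7: cancel R2 -> on_hand[A=31 B=24] avail[A=25 B=24] open={R3}
Step 8: reserve R5 B 1 -> on_hand[A=31 B=24] avail[A=25 B=23] open={R3,R5}
Step 9: commit R5 -> on_hand[A=31 B=23] avail[A=25 B=23] open={R3}
Step 10: commit R3 -> on_hand[A=25 B=23] avail[A=25 B=23] open={}
Step 11: reserve R6 A 1 -> on_hand[A=25 B=23] avail[A=24 B=23] open={R6}
Step 12: cancel R6 -> on_hand[A=25 B=23] avail[A=25 B=23] open={}
Step 13: reserve R7 B 4 -> on_hand[A=25 B=23] avail[A=25 B=19] open={R7}
Step 14: cancel R7 -> on_hand[A=25 B=23] avail[A=25 B=23] open={}
Step 15: reserve R8 A 1 -> on_hand[A=25 B=23] avail[A=24 B=23] open={R8}
Step 16: reserve R9 B 7 -> on_hand[A=25 B=23] avail[A=24 B=16] open={R8,R9}
Step 17: cancel R8 -> on_hand[A=25 B=23] avail[A=25 B=16] open={R9}
Step 18: reserve R10 B 1 -> on_hand[A=25 B=23] avail[A=25 B=15] open={R10,R9}
Step 19: reserve R11 B 9 -> on_hand[A=25 B=23] avail[A=25 B=6] open={R10,R11,R9}
Step 20: reserve R12 B 4 -> on_hand[A=25 B=23] avail[A=25 B=2] open={R10,R11,R12,R9}
Step 21: cancel R12 -> on_hand[A=25 B=23] avail[A=25 B=6] open={R10,R11,R9}
Final available[A] = 25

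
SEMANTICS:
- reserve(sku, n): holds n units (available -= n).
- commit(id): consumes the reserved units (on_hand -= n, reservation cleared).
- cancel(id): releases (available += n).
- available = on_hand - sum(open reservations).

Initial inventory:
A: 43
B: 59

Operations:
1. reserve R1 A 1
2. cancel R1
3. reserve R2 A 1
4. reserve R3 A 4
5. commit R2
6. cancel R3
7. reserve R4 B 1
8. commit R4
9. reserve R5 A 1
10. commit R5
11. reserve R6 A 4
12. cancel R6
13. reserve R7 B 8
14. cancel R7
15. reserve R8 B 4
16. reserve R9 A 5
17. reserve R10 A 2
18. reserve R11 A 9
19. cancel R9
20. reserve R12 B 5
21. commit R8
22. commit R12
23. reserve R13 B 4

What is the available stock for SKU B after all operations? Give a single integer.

Answer: 45

Derivation:
Step 1: reserve R1 A 1 -> on_hand[A=43 B=59] avail[A=42 B=59] open={R1}
Step 2: cancel R1 -> on_hand[A=43 B=59] avail[A=43 B=59] open={}
Step 3: reserve R2 A 1 -> on_hand[A=43 B=59] avail[A=42 B=59] open={R2}
Step 4: reserve R3 A 4 -> on_hand[A=43 B=59] avail[A=38 B=59] open={R2,R3}
Step 5: commit R2 -> on_hand[A=42 B=59] avail[A=38 B=59] open={R3}
Step 6: cancel R3 -> on_hand[A=42 B=59] avail[A=42 B=59] open={}
Step 7: reserve R4 B 1 -> on_hand[A=42 B=59] avail[A=42 B=58] open={R4}
Step 8: commit R4 -> on_hand[A=42 B=58] avail[A=42 B=58] open={}
Step 9: reserve R5 A 1 -> on_hand[A=42 B=58] avail[A=41 B=58] open={R5}
Step 10: commit R5 -> on_hand[A=41 B=58] avail[A=41 B=58] open={}
Step 11: reserve R6 A 4 -> on_hand[A=41 B=58] avail[A=37 B=58] open={R6}
Step 12: cancel R6 -> on_hand[A=41 B=58] avail[A=41 B=58] open={}
Step 13: reserve R7 B 8 -> on_hand[A=41 B=58] avail[A=41 B=50] open={R7}
Step 14: cancel R7 -> on_hand[A=41 B=58] avail[A=41 B=58] open={}
Step 15: reserve R8 B 4 -> on_hand[A=41 B=58] avail[A=41 B=54] open={R8}
Step 16: reserve R9 A 5 -> on_hand[A=41 B=58] avail[A=36 B=54] open={R8,R9}
Step 17: reserve R10 A 2 -> on_hand[A=41 B=58] avail[A=34 B=54] open={R10,R8,R9}
Step 18: reserve R11 A 9 -> on_hand[A=41 B=58] avail[A=25 B=54] open={R10,R11,R8,R9}
Step 19: cancel R9 -> on_hand[A=41 B=58] avail[A=30 B=54] open={R10,R11,R8}
Step 20: reserve R12 B 5 -> on_hand[A=41 B=58] avail[A=30 B=49] open={R10,R11,R12,R8}
Step 21: commit R8 -> on_hand[A=41 B=54] avail[A=30 B=49] open={R10,R11,R12}
Step 22: commit R12 -> on_hand[A=41 B=49] avail[A=30 B=49] open={R10,R11}
Step 23: reserve R13 B 4 -> on_hand[A=41 B=49] avail[A=30 B=45] open={R10,R11,R13}
Final available[B] = 45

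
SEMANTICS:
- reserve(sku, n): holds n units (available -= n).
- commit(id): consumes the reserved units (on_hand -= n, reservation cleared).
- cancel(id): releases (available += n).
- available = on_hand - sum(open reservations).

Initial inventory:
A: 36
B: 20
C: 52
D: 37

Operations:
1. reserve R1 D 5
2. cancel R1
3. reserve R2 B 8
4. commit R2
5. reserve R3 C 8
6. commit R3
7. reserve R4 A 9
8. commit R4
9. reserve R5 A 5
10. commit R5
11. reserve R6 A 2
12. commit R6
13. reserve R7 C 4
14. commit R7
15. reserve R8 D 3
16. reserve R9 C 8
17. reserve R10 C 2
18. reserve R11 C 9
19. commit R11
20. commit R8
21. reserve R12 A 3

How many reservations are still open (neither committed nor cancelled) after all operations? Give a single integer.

Answer: 3

Derivation:
Step 1: reserve R1 D 5 -> on_hand[A=36 B=20 C=52 D=37] avail[A=36 B=20 C=52 D=32] open={R1}
Step 2: cancel R1 -> on_hand[A=36 B=20 C=52 D=37] avail[A=36 B=20 C=52 D=37] open={}
Step 3: reserve R2 B 8 -> on_hand[A=36 B=20 C=52 D=37] avail[A=36 B=12 C=52 D=37] open={R2}
Step 4: commit R2 -> on_hand[A=36 B=12 C=52 D=37] avail[A=36 B=12 C=52 D=37] open={}
Step 5: reserve R3 C 8 -> on_hand[A=36 B=12 C=52 D=37] avail[A=36 B=12 C=44 D=37] open={R3}
Step 6: commit R3 -> on_hand[A=36 B=12 C=44 D=37] avail[A=36 B=12 C=44 D=37] open={}
Step 7: reserve R4 A 9 -> on_hand[A=36 B=12 C=44 D=37] avail[A=27 B=12 C=44 D=37] open={R4}
Step 8: commit R4 -> on_hand[A=27 B=12 C=44 D=37] avail[A=27 B=12 C=44 D=37] open={}
Step 9: reserve R5 A 5 -> on_hand[A=27 B=12 C=44 D=37] avail[A=22 B=12 C=44 D=37] open={R5}
Step 10: commit R5 -> on_hand[A=22 B=12 C=44 D=37] avail[A=22 B=12 C=44 D=37] open={}
Step 11: reserve R6 A 2 -> on_hand[A=22 B=12 C=44 D=37] avail[A=20 B=12 C=44 D=37] open={R6}
Step 12: commit R6 -> on_hand[A=20 B=12 C=44 D=37] avail[A=20 B=12 C=44 D=37] open={}
Step 13: reserve R7 C 4 -> on_hand[A=20 B=12 C=44 D=37] avail[A=20 B=12 C=40 D=37] open={R7}
Step 14: commit R7 -> on_hand[A=20 B=12 C=40 D=37] avail[A=20 B=12 C=40 D=37] open={}
Step 15: reserve R8 D 3 -> on_hand[A=20 B=12 C=40 D=37] avail[A=20 B=12 C=40 D=34] open={R8}
Step 16: reserve R9 C 8 -> on_hand[A=20 B=12 C=40 D=37] avail[A=20 B=12 C=32 D=34] open={R8,R9}
Step 17: reserve R10 C 2 -> on_hand[A=20 B=12 C=40 D=37] avail[A=20 B=12 C=30 D=34] open={R10,R8,R9}
Step 18: reserve R11 C 9 -> on_hand[A=20 B=12 C=40 D=37] avail[A=20 B=12 C=21 D=34] open={R10,R11,R8,R9}
Step 19: commit R11 -> on_hand[A=20 B=12 C=31 D=37] avail[A=20 B=12 C=21 D=34] open={R10,R8,R9}
Step 20: commit R8 -> on_hand[A=20 B=12 C=31 D=34] avail[A=20 B=12 C=21 D=34] open={R10,R9}
Step 21: reserve R12 A 3 -> on_hand[A=20 B=12 C=31 D=34] avail[A=17 B=12 C=21 D=34] open={R10,R12,R9}
Open reservations: ['R10', 'R12', 'R9'] -> 3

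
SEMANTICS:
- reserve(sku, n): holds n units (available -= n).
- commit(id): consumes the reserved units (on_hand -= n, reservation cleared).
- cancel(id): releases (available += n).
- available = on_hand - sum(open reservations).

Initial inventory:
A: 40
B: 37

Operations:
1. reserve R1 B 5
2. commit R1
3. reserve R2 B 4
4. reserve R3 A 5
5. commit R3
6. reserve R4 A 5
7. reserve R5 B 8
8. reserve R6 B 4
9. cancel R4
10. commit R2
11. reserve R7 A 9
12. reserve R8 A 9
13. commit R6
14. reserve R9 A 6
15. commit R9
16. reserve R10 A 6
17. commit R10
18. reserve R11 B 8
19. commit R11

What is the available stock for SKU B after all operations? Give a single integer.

Answer: 8

Derivation:
Step 1: reserve R1 B 5 -> on_hand[A=40 B=37] avail[A=40 B=32] open={R1}
Step 2: commit R1 -> on_hand[A=40 B=32] avail[A=40 B=32] open={}
Step 3: reserve R2 B 4 -> on_hand[A=40 B=32] avail[A=40 B=28] open={R2}
Step 4: reserve R3 A 5 -> on_hand[A=40 B=32] avail[A=35 B=28] open={R2,R3}
Step 5: commit R3 -> on_hand[A=35 B=32] avail[A=35 B=28] open={R2}
Step 6: reserve R4 A 5 -> on_hand[A=35 B=32] avail[A=30 B=28] open={R2,R4}
Step 7: reserve R5 B 8 -> on_hand[A=35 B=32] avail[A=30 B=20] open={R2,R4,R5}
Step 8: reserve R6 B 4 -> on_hand[A=35 B=32] avail[A=30 B=16] open={R2,R4,R5,R6}
Step 9: cancel R4 -> on_hand[A=35 B=32] avail[A=35 B=16] open={R2,R5,R6}
Step 10: commit R2 -> on_hand[A=35 B=28] avail[A=35 B=16] open={R5,R6}
Step 11: reserve R7 A 9 -> on_hand[A=35 B=28] avail[A=26 B=16] open={R5,R6,R7}
Step 12: reserve R8 A 9 -> on_hand[A=35 B=28] avail[A=17 B=16] open={R5,R6,R7,R8}
Step 13: commit R6 -> on_hand[A=35 B=24] avail[A=17 B=16] open={R5,R7,R8}
Step 14: reserve R9 A 6 -> on_hand[A=35 B=24] avail[A=11 B=16] open={R5,R7,R8,R9}
Step 15: commit R9 -> on_hand[A=29 B=24] avail[A=11 B=16] open={R5,R7,R8}
Step 16: reserve R10 A 6 -> on_hand[A=29 B=24] avail[A=5 B=16] open={R10,R5,R7,R8}
Step 17: commit R10 -> on_hand[A=23 B=24] avail[A=5 B=16] open={R5,R7,R8}
Step 18: reserve R11 B 8 -> on_hand[A=23 B=24] avail[A=5 B=8] open={R11,R5,R7,R8}
Step 19: commit R11 -> on_hand[A=23 B=16] avail[A=5 B=8] open={R5,R7,R8}
Final available[B] = 8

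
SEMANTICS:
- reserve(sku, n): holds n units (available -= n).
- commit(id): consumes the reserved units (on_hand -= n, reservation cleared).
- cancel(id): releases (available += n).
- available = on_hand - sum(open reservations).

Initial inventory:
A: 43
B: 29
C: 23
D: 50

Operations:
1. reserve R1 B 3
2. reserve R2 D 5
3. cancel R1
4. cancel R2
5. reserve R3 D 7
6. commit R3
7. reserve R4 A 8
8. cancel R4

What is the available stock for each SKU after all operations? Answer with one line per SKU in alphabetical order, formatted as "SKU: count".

Answer: A: 43
B: 29
C: 23
D: 43

Derivation:
Step 1: reserve R1 B 3 -> on_hand[A=43 B=29 C=23 D=50] avail[A=43 B=26 C=23 D=50] open={R1}
Step 2: reserve R2 D 5 -> on_hand[A=43 B=29 C=23 D=50] avail[A=43 B=26 C=23 D=45] open={R1,R2}
Step 3: cancel R1 -> on_hand[A=43 B=29 C=23 D=50] avail[A=43 B=29 C=23 D=45] open={R2}
Step 4: cancel R2 -> on_hand[A=43 B=29 C=23 D=50] avail[A=43 B=29 C=23 D=50] open={}
Step 5: reserve R3 D 7 -> on_hand[A=43 B=29 C=23 D=50] avail[A=43 B=29 C=23 D=43] open={R3}
Step 6: commit R3 -> on_hand[A=43 B=29 C=23 D=43] avail[A=43 B=29 C=23 D=43] open={}
Step 7: reserve R4 A 8 -> on_hand[A=43 B=29 C=23 D=43] avail[A=35 B=29 C=23 D=43] open={R4}
Step 8: cancel R4 -> on_hand[A=43 B=29 C=23 D=43] avail[A=43 B=29 C=23 D=43] open={}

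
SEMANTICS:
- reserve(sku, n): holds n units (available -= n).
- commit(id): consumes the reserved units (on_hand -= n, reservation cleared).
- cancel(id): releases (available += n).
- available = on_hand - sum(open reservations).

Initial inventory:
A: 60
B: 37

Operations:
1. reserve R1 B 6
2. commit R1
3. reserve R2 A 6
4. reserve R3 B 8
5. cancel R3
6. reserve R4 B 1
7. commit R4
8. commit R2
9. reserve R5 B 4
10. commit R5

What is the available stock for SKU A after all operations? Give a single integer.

Answer: 54

Derivation:
Step 1: reserve R1 B 6 -> on_hand[A=60 B=37] avail[A=60 B=31] open={R1}
Step 2: commit R1 -> on_hand[A=60 B=31] avail[A=60 B=31] open={}
Step 3: reserve R2 A 6 -> on_hand[A=60 B=31] avail[A=54 B=31] open={R2}
Step 4: reserve R3 B 8 -> on_hand[A=60 B=31] avail[A=54 B=23] open={R2,R3}
Step 5: cancel R3 -> on_hand[A=60 B=31] avail[A=54 B=31] open={R2}
Step 6: reserve R4 B 1 -> on_hand[A=60 B=31] avail[A=54 B=30] open={R2,R4}
Step 7: commit R4 -> on_hand[A=60 B=30] avail[A=54 B=30] open={R2}
Step 8: commit R2 -> on_hand[A=54 B=30] avail[A=54 B=30] open={}
Step 9: reserve R5 B 4 -> on_hand[A=54 B=30] avail[A=54 B=26] open={R5}
Step 10: commit R5 -> on_hand[A=54 B=26] avail[A=54 B=26] open={}
Final available[A] = 54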